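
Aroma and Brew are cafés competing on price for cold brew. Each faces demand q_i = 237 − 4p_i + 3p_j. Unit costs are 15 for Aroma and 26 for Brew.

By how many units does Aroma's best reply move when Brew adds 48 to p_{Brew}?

18

Aroma's profit: π = (p_{Aroma} − 15)(237 − 4p_{Aroma} + 3p_{Brew}).
∂π/∂p_{Aroma} = 297 − 8p_{Aroma} + 3p_{Brew} = 0 ⇒ p_{Aroma} = 37.125 + 0.375p_{Brew}.
The reaction-function slope is 0.375, so a 48-unit rise in p_{Brew} moves p_{Aroma} by 0.375 × 48 = 18. Aroma's best response rises — the actions are strategic complements.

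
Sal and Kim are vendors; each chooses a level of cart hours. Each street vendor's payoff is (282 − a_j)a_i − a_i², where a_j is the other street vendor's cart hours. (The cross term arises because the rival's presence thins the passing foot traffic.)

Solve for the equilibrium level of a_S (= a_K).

94

Sal's payoff is (282 − a_K)a_S − a_S².
∂π/∂a_S = 282 − a_K − 2a_S = 0, so a_S = 141 − 0.5a_K.
Setting a_S = a_K in the reaction function: a_S = 141 − 0.5a_S, so a_S = 141 / 1.5 = 94.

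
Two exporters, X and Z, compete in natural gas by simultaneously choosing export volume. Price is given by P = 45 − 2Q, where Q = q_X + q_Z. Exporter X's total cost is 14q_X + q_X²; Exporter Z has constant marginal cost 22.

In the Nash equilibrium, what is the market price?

29.6

Exporter X's profit: π = q_X(45 − 2(q_X + q_Z)) − 14q_X − q_X².
∂π/∂q_X = 31 − 6q_X − 2q_Z = 0, so q_X = 31/6 − (1/3)q_Z.
For Z: ∂π/∂q_Z = 23 − 4q_Z − 2q_X = 0 ⇒ q_Z = 5.75 − 0.5q_X.
Solving the two reaction functions simultaneously: (1 − (−1/3)(−0.5))q_X = 31/6 − (1/3)·5.75, so (5/6)q_X = 3.25 and q_X = 3.9.
Then q_Z = 5.75 − 0.5·3.9 = 3.8.
Equilibrium price: P = 45 − 2·7.7 = 29.6.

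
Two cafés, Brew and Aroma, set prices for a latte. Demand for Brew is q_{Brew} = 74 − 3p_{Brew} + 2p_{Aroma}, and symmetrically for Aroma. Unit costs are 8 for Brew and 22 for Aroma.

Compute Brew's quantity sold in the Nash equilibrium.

Brew's profit: π = (p_{Brew} − 8)(74 − 3p_{Brew} + 2p_{Aroma}).
∂π/∂p_{Brew} = 98 − 6p_{Brew} + 2p_{Aroma} = 0 ⇒ p_{Brew} = 49/3 + (1/3)p_{Aroma}.
Similarly p_{Aroma} = 70/3 + (1/3)p_{Brew}.
Substituting the second reaction function into the first: p_{Brew} = 49/3 + (1/3)(70/3 + (1/3)p_{Brew}), which gives (8/9)p_{Brew} = 217/9 ⇒ p_{Brew} = 27.125.
Then p_{Aroma} = 70/3 + (1/3)·27.125 = 32.375.
q_{Brew} = 74 − 3·27.125 + 2·32.375 = 57.375.

57.375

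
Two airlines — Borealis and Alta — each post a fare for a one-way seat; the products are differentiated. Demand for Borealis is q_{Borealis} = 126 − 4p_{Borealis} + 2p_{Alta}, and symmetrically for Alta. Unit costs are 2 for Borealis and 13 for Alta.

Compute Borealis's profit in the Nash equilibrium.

Borealis's profit: π = (p_{Borealis} − 2)(126 − 4p_{Borealis} + 2p_{Alta}).
∂π/∂p_{Borealis} = 134 − 8p_{Borealis} + 2p_{Alta} = 0 ⇒ p_{Borealis} = 16.75 + 0.25p_{Alta}.
Similarly p_{Alta} = 22.25 + 0.25p_{Borealis}.
Solving the two reaction functions simultaneously: (1 − (0.25)(0.25))p_{Borealis} = 16.75 + 0.25·22.25, so 0.9375p_{Borealis} = 22.3125 and p_{Borealis} = 23.8.
Then p_{Alta} = 22.25 + 0.25·23.8 = 28.2.
q_{Borealis} = 126 − 4·23.8 + 2·28.2 = 87.2.
Profit = (23.8 − 2)·87.2 = 1900.96.

1900.96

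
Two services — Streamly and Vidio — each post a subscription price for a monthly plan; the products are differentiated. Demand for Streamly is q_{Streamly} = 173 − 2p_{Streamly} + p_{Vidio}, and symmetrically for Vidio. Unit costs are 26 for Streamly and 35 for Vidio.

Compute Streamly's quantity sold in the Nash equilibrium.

Streamly's profit: π = (p_{Streamly} − 26)(173 − 2p_{Streamly} + p_{Vidio}).
∂π/∂p_{Streamly} = 225 − 4p_{Streamly} + p_{Vidio} = 0 ⇒ p_{Streamly} = 56.25 + 0.25p_{Vidio}.
Similarly p_{Vidio} = 60.75 + 0.25p_{Streamly}.
Plugging p_{Vidio} into Streamly's best response: p_{Streamly} = 56.25 + 0.25(60.75 + 0.25p_{Streamly}) ⇒ 0.9375p_{Streamly} = 71.4375, so p_{Streamly} = 76.2.
Then p_{Vidio} = 60.75 + 0.25·76.2 = 79.8.
q_{Streamly} = 173 − 2·76.2 + 79.8 = 100.4.

100.4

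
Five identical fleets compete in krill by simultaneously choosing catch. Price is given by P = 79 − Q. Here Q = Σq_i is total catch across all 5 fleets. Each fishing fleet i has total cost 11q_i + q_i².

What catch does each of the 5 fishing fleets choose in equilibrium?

A representative fishing fleet's profit is π_i = q_i(79 − Q) − 11q_i − q_i², with Q = q_i + Σ_{j≠i} q_j.
First-order condition: 68 − 4q_i − Σ_{j≠i} q_j = 0.
Imposing symmetry (q_j = q for all j) turns Σ_{j≠i} q_j into 4q, so 68 = 8q and q = 8.5.

8.5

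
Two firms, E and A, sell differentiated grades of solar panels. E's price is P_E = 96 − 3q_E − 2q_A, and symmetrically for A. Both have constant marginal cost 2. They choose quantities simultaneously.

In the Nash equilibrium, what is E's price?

Firm E's profit: π = q_E(96 − 3q_E − 2q_A) − 2q_E.
∂π/∂q_E = 94 − 6q_E − 2q_A = 0 ⇒ q_E = 47/3 − (1/3)q_A.
The game is symmetric, so in equilibrium q_A = q_E: the reaction function gives (4/3)q_E = 47/3, hence q_E = 11.75.
P_E = 96 − 3·11.75 − 2·11.75 = 37.25.

37.25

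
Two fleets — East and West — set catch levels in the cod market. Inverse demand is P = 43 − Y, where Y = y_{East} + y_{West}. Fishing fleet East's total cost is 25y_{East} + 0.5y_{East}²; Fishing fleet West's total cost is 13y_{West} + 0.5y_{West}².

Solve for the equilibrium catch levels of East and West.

3, 9

Fishing fleet East's profit: π = y_{East}(43 − (y_{East} + y_{West})) − 25y_{East} − 0.5y_{East}².
∂π/∂y_{East} = 18 − 3y_{East} − y_{West} = 0, so y_{East} = 6 − (1/3)y_{West}.
By the same steps for West: y_{West} = 10 − (1/3)y_{East}.
Solving the two reaction functions simultaneously: (1 − (−1/3)(−1/3))y_{East} = 6 − (1/3)·10, so (8/9)y_{East} = 8/3 and y_{East} = 3.
Then y_{West} = 10 − (1/3)·3 = 9.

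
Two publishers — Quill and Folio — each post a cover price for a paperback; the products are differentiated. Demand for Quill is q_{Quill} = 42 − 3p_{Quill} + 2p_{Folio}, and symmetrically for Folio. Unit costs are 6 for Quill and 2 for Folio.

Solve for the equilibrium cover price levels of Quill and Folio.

Quill's profit: π = (p_{Quill} − 6)(42 − 3p_{Quill} + 2p_{Folio}).
∂π/∂p_{Quill} = 60 − 6p_{Quill} + 2p_{Folio} = 0 ⇒ p_{Quill} = 10 + (1/3)p_{Folio}.
Similarly p_{Folio} = 8 + (1/3)p_{Quill}.
Plugging p_{Folio} into Quill's best response: p_{Quill} = 10 + (1/3)(8 + (1/3)p_{Quill}) ⇒ (8/9)p_{Quill} = 38/3, so p_{Quill} = 14.25.
Then p_{Folio} = 8 + (1/3)·14.25 = 12.75.

14.25, 12.75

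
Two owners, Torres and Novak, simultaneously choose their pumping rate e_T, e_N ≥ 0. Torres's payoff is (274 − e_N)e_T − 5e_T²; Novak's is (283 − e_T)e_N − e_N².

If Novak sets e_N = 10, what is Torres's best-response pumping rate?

Expanding Torres's payoff: 274e_T − e_Ne_T − 5e_T².
∂π/∂e_T = 274 − e_N − 10e_T = 0, so e_T = 27.4 − 0.1e_N.
At e_N = 10: e_T = 27.4 − 0.1·10 = 26.4.

26.4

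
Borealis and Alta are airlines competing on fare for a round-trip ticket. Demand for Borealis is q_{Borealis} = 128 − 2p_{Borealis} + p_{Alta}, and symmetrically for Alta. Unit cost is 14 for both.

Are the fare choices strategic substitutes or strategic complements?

strategic complements

Borealis's profit: π = (p_{Borealis} − 14)(128 − 2p_{Borealis} + p_{Alta}).
∂π/∂p_{Borealis} = 156 − 4p_{Borealis} + p_{Alta} = 0 ⇒ p_{Borealis} = 39 + 0.25p_{Alta}.
The best-response slope dp_{Borealis}/dp_{Alta} = 0.25 > 0: the reaction function is upward-sloping, so the choices are strategic complements.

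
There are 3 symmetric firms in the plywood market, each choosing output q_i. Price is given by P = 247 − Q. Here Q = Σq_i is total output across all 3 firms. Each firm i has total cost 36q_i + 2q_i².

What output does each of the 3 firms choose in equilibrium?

26.375

A representative firm's profit is π_i = q_i(247 − Q) − 36q_i − 2q_i², with Q = q_i + Σ_{j≠i} q_j.
First-order condition: 211 − 6q_i − Σ_{j≠i} q_j = 0.
With identical firms, set every q_j = q: then 211 − 6q − 2q = 0, i.e. q = 211/8 = 26.375.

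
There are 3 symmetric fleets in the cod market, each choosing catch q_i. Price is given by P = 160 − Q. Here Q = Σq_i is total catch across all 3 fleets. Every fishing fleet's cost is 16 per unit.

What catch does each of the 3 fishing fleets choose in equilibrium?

A representative fishing fleet's profit is π_i = q_i(160 − Q) − 16q_i, with Q = q_i + Σ_{j≠i} q_j.
First-order condition: 144 − 2q_i − Σ_{j≠i} q_j = 0.
With identical fishing fleets, set every q_j = q: then 144 − 2q − 2q = 0, i.e. q = 144/4 = 36.

36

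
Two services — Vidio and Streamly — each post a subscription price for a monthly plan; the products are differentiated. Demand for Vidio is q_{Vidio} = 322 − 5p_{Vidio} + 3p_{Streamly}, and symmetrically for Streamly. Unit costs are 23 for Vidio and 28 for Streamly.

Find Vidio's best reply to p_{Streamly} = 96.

72.5

Vidio's profit: π = (p_{Vidio} − 23)(322 − 5p_{Vidio} + 3p_{Streamly}).
∂π/∂p_{Vidio} = 437 − 10p_{Vidio} + 3p_{Streamly} = 0 ⇒ p_{Vidio} = 43.7 + 0.3p_{Streamly}.
At p_{Streamly} = 96: p_{Vidio} = 43.7 + 0.3·96 = 72.5.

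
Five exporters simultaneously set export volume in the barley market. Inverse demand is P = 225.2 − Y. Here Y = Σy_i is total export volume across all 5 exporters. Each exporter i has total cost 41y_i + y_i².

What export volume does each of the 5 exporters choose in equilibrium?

23.025

A representative exporter's profit is π_i = y_i(225.2 − Y) − 41y_i − y_i², with Y = y_i + Σ_{j≠i} y_j.
First-order condition: 184.2 − 4y_i − Σ_{j≠i} y_j = 0.
With identical exporters, set every y_j = y: then 184.2 − 4y − 4y = 0, i.e. y = 184.2/8 = 23.025.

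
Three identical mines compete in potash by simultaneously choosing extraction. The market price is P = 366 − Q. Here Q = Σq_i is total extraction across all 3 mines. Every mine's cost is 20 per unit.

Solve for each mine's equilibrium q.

A representative mine's profit is π_i = q_i(366 − Q) − 20q_i, with Q = q_i + Σ_{j≠i} q_j.
First-order condition: 346 − 2q_i − Σ_{j≠i} q_j = 0.
Imposing symmetry (q_j = q for all j) turns Σ_{j≠i} q_j into 2q, so 346 = 4q and q = 86.5.

86.5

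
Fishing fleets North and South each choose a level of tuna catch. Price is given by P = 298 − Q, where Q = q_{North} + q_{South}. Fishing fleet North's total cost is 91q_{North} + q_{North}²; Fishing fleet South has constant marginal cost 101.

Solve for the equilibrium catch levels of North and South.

31, 83

Fishing fleet North's profit: π = q_{North}(298 − (q_{North} + q_{South})) − 91q_{North} − q_{North}².
∂π/∂q_{North} = 207 − 4q_{North} − q_{South} = 0, so q_{North} = 51.75 − 0.25q_{South}.
For South: ∂π/∂q_{South} = 197 − 2q_{South} − q_{North} = 0 ⇒ q_{South} = 98.5 − 0.5q_{North}.
Plugging q_{South} into North's best response: q_{North} = 51.75 − 0.25(98.5 − 0.5q_{North}) ⇒ 0.875q_{North} = 27.125, so q_{North} = 31.
Then q_{South} = 98.5 − 0.5·31 = 83.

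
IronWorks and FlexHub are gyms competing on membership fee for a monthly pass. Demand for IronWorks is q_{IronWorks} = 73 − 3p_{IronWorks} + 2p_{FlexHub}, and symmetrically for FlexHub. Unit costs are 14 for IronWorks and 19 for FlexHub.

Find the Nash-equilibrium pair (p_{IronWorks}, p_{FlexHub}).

IronWorks's profit: π = (p_{IronWorks} − 14)(73 − 3p_{IronWorks} + 2p_{FlexHub}).
∂π/∂p_{IronWorks} = 115 − 6p_{IronWorks} + 2p_{FlexHub} = 0 ⇒ p_{IronWorks} = 115/6 + (1/3)p_{FlexHub}.
Similarly p_{FlexHub} = 65/3 + (1/3)p_{IronWorks}.
Solving the two reaction functions simultaneously: (1 − (1/3)(1/3))p_{IronWorks} = 115/6 + (1/3)·(65/3), so (8/9)p_{IronWorks} = 475/18 and p_{IronWorks} = 29.6875.
Then p_{FlexHub} = 65/3 + (1/3)·29.6875 = 31.5625.

29.6875, 31.5625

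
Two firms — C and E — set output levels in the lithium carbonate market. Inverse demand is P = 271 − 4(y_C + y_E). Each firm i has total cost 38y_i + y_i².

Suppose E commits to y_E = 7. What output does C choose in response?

20.5

Firm C's profit: π = y_C(271 − 4(y_C + y_E)) − 38y_C − y_C².
∂π/∂y_C = 233 − 10y_C − 4y_E = 0, so y_C = 23.3 − 0.4y_E.
At y_E = 7: y_C = 23.3 − 0.4·7 = 20.5.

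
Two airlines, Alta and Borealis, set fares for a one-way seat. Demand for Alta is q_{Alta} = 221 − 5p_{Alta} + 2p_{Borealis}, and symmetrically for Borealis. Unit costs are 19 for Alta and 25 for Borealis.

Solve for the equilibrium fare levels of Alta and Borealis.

40.125, 42.625

Alta's profit: π = (p_{Alta} − 19)(221 − 5p_{Alta} + 2p_{Borealis}).
∂π/∂p_{Alta} = 316 − 10p_{Alta} + 2p_{Borealis} = 0 ⇒ p_{Alta} = 31.6 + 0.2p_{Borealis}.
Similarly p_{Borealis} = 34.6 + 0.2p_{Alta}.
Solving the two reaction functions simultaneously: (1 − (0.2)(0.2))p_{Alta} = 31.6 + 0.2·34.6, so 0.96p_{Alta} = 38.52 and p_{Alta} = 40.125.
Then p_{Borealis} = 34.6 + 0.2·40.125 = 42.625.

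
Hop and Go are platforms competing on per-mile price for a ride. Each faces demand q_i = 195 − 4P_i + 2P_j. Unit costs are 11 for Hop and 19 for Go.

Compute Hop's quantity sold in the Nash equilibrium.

Hop's profit: π = (P_{Hop} − 11)(195 − 4P_{Hop} + 2P_{Go}).
∂π/∂P_{Hop} = 239 − 8P_{Hop} + 2P_{Go} = 0 ⇒ P_{Hop} = 29.875 + 0.25P_{Go}.
Similarly P_{Go} = 33.875 + 0.25P_{Hop}.
Substituting the second reaction function into the first: P_{Hop} = 29.875 + 0.25(33.875 + 0.25P_{Hop}), which gives 0.9375P_{Hop} = 1227/32 ⇒ P_{Hop} = 40.9.
Then P_{Go} = 33.875 + 0.25·40.9 = 44.1.
q_{Hop} = 195 − 4·40.9 + 2·44.1 = 119.6.

119.6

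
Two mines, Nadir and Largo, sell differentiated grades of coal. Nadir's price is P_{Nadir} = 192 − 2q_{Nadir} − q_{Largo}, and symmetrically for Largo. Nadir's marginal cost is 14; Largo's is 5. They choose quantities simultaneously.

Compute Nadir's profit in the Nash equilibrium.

2450

Mine Nadir's profit: π = q_{Nadir}(192 − 2q_{Nadir} − q_{Largo}) − 14q_{Nadir}.
∂π/∂q_{Nadir} = 178 − 4q_{Nadir} − q_{Largo} = 0 ⇒ q_{Nadir} = 44.5 − 0.25q_{Largo}.
Similarly q_{Largo} = 46.75 − 0.25q_{Nadir}.
Solving the two reaction functions simultaneously: (1 − (−0.25)(−0.25))q_{Nadir} = 44.5 − 0.25·46.75, so 0.9375q_{Nadir} = 32.8125 and q_{Nadir} = 35.
Then q_{Largo} = 46.75 − 0.25·35 = 38.
P_{Nadir} = 192 − 2·35 − 38 = 84.
Profit = (84 − 14)·35 = 2450.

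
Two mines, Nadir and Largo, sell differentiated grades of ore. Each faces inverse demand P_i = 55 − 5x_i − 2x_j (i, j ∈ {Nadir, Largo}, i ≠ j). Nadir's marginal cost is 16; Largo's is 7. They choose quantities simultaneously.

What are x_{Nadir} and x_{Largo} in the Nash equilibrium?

3.0625, 4.1875

Mine Nadir's profit: π = x_{Nadir}(55 − 5x_{Nadir} − 2x_{Largo}) − 16x_{Nadir}.
∂π/∂x_{Nadir} = 39 − 10x_{Nadir} − 2x_{Largo} = 0 ⇒ x_{Nadir} = 3.9 − 0.2x_{Largo}.
Similarly x_{Largo} = 4.8 − 0.2x_{Nadir}.
Solving the two reaction functions simultaneously: (1 − (−0.2)(−0.2))x_{Nadir} = 3.9 − 0.2·4.8, so 0.96x_{Nadir} = 2.94 and x_{Nadir} = 3.0625.
Then x_{Largo} = 4.8 − 0.2·3.0625 = 4.1875.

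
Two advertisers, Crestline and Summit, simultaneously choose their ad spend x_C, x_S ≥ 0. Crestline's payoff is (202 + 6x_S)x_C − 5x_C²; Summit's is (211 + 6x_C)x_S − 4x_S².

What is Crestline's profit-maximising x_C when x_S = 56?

Expanding Crestline's payoff: 202x_C + 6x_Sx_C − 5x_C².
∂π/∂x_C = 202 + 6x_S − 10x_C = 0, so x_C = 20.2 + 0.6x_S.
At x_S = 56: x_C = 20.2 + 0.6·56 = 53.8.

53.8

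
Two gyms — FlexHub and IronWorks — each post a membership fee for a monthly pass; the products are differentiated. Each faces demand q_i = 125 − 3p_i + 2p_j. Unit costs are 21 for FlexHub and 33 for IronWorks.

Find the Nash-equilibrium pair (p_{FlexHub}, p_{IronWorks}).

49.25, 53.75

FlexHub's profit: π = (p_{FlexHub} − 21)(125 − 3p_{FlexHub} + 2p_{IronWorks}).
∂π/∂p_{FlexHub} = 188 − 6p_{FlexHub} + 2p_{IronWorks} = 0 ⇒ p_{FlexHub} = 94/3 + (1/3)p_{IronWorks}.
Similarly p_{IronWorks} = 112/3 + (1/3)p_{FlexHub}.
Substituting the second reaction function into the first: p_{FlexHub} = 94/3 + (1/3)(112/3 + (1/3)p_{FlexHub}), which gives (8/9)p_{FlexHub} = 394/9 ⇒ p_{FlexHub} = 49.25.
Then p_{IronWorks} = 112/3 + (1/3)·49.25 = 53.75.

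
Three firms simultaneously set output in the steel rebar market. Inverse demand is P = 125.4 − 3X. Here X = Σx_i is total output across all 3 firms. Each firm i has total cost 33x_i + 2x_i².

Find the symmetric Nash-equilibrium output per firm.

A representative firm's profit is π_i = x_i(125.4 − 3X) − 33x_i − 2x_i², with X = x_i + Σ_{j≠i} x_j.
First-order condition: 92.4 − 10x_i − 3Σ_{j≠i} x_j = 0.
Imposing symmetry (x_j = x for all j) turns Σ_{j≠i} x_j into 2x, so 92.4 = 16x and x = 5.775.

5.775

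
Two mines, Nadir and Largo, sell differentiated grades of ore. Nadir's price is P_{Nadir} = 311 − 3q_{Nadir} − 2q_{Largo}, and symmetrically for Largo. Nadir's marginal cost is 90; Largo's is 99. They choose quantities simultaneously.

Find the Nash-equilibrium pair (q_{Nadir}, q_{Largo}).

Mine Nadir's profit: π = q_{Nadir}(311 − 3q_{Nadir} − 2q_{Largo}) − 90q_{Nadir}.
∂π/∂q_{Nadir} = 221 − 6q_{Nadir} − 2q_{Largo} = 0 ⇒ q_{Nadir} = 221/6 − (1/3)q_{Largo}.
Similarly q_{Largo} = 106/3 − (1/3)q_{Nadir}.
Plugging q_{Largo} into Nadir's best response: q_{Nadir} = 221/6 − (1/3)(106/3 − (1/3)q_{Nadir}) ⇒ (8/9)q_{Nadir} = 451/18, so q_{Nadir} = 28.1875.
Then q_{Largo} = 106/3 − (1/3)·28.1875 = 25.9375.

28.1875, 25.9375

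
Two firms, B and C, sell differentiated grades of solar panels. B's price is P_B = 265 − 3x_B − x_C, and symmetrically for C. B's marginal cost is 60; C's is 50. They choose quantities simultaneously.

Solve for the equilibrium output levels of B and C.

29, 31

Firm B's profit: π = x_B(265 − 3x_B − x_C) − 60x_B.
∂π/∂x_B = 205 − 6x_B − x_C = 0 ⇒ x_B = 205/6 − (1/6)x_C.
Similarly x_C = 215/6 − (1/6)x_B.
Substituting the second reaction function into the first: x_B = 205/6 − (1/6)(215/6 − (1/6)x_B), which gives (35/36)x_B = 1015/36 ⇒ x_B = 29.
Then x_C = 215/6 − (1/6)·29 = 31.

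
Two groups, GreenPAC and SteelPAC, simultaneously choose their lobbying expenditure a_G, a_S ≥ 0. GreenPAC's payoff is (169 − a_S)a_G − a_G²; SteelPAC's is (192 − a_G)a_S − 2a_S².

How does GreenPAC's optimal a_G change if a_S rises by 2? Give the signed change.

-1

Expanding GreenPAC's payoff: 169a_G − a_Sa_G − a_G².
∂π/∂a_G = 169 − a_S − 2a_G = 0, so a_G = 84.5 − 0.5a_S.
The reaction-function slope is −0.5, so a 2-unit rise in a_S moves a_G by −0.5 × 2 = −1. GreenPAC's best response falls — the actions are strategic substitutes.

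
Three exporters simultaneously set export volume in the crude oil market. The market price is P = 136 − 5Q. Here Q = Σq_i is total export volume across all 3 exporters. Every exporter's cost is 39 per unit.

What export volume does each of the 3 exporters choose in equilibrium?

4.85

A representative exporter's profit is π_i = q_i(136 − 5Q) − 39q_i, with Q = q_i + Σ_{j≠i} q_j.
First-order condition: 97 − 10q_i − 5Σ_{j≠i} q_j = 0.
In a symmetric equilibrium every exporter chooses the same q, so Σ_{j≠i} q_j = 2q. The condition becomes 97 − 20q = 0, giving q = 97/20 = 4.85.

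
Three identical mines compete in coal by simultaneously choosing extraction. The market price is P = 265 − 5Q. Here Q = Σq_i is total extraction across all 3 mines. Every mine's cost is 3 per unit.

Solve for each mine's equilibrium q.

A representative mine's profit is π_i = q_i(265 − 5Q) − 3q_i, with Q = q_i + Σ_{j≠i} q_j.
First-order condition: 262 − 10q_i − 5Σ_{j≠i} q_j = 0.
Imposing symmetry (q_j = q for all j) turns Σ_{j≠i} q_j into 2q, so 262 = 20q and q = 13.1.

13.1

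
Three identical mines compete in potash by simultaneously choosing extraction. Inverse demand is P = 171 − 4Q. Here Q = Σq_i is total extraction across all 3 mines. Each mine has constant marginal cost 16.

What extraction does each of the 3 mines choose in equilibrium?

A representative mine's profit is π_i = q_i(171 − 4Q) − 16q_i, with Q = q_i + Σ_{j≠i} q_j.
First-order condition: 155 − 8q_i − 4Σ_{j≠i} q_j = 0.
With identical mines, set every q_j = q: then 155 − 8q − 8q = 0, i.e. q = 155/16 = 9.6875.

9.6875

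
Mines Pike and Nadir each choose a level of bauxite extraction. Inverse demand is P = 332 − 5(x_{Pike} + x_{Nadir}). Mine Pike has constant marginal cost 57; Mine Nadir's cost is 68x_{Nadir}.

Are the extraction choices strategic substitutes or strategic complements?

Mine Pike's profit: π = x_{Pike}(332 − 5(x_{Pike} + x_{Nadir})) − 57x_{Pike}.
∂π/∂x_{Pike} = 275 − 10x_{Pike} − 5x_{Nadir} = 0, so x_{Pike} = 27.5 − 0.5x_{Nadir}.
The best-response slope dx_{Pike}/dx_{Nadir} = −0.5 < 0: the reaction function is downward-sloping, so the choices are strategic substitutes.

strategic substitutes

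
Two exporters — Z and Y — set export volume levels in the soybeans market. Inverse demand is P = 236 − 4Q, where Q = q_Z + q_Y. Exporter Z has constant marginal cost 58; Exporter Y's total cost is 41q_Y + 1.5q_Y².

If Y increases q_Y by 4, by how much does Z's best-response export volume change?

-2

Exporter Z's profit: π = q_Z(236 − 4(q_Z + q_Y)) − 58q_Z.
∂π/∂q_Z = 178 − 8q_Z − 4q_Y = 0, so q_Z = 22.25 − 0.5q_Y.
The reaction-function slope is −0.5, so a 4-unit rise in q_Y moves q_Z by −0.5 × 4 = −2. Z's best response falls — the actions are strategic substitutes.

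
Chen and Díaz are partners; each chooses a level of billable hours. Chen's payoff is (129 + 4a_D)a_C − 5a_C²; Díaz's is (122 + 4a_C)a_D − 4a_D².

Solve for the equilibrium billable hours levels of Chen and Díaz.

Expanding Chen's payoff: 129a_C + 4a_Da_C − 5a_C².
∂π/∂a_C = 129 + 4a_D − 10a_C = 0, so a_C = 12.9 + 0.4a_D.
Likewise for Díaz: a_D = 15.25 + 0.5a_C.
Solving the two reaction functions simultaneously: (1 − (0.4)(0.5))a_C = 12.9 + 0.4·15.25, so 0.8a_C = 19 and a_C = 23.75.
Then a_D = 15.25 + 0.5·23.75 = 27.125.

23.75, 27.125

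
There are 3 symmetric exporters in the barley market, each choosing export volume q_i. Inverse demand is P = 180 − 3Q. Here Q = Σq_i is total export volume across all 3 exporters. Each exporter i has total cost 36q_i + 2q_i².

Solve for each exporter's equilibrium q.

9

A representative exporter's profit is π_i = q_i(180 − 3Q) − 36q_i − 2q_i², with Q = q_i + Σ_{j≠i} q_j.
First-order condition: 144 − 10q_i − 3Σ_{j≠i} q_j = 0.
With identical exporters, set every q_j = q: then 144 − 10q − 6q = 0, i.e. q = 144/16 = 9.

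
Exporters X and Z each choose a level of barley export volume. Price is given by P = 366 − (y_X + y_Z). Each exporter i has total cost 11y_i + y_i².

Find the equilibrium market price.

Exporter X's profit: π = y_X(366 − (y_X + y_Z)) − 11y_X − y_X².
∂π/∂y_X = 355 − 4y_X − y_Z = 0, so y_X = 88.75 − 0.25y_Z.
By symmetry y_Z = y_X; substituting into the reaction function, 1.25y_X = 88.75 and y_X = 71.
Equilibrium price: P = 366 − 142 = 224.

224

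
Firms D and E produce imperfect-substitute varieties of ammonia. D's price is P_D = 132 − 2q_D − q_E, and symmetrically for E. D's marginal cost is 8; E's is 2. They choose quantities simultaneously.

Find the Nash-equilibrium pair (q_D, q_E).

24.4, 26.4

Firm D's profit: π = q_D(132 − 2q_D − q_E) − 8q_D.
∂π/∂q_D = 124 − 4q_D − q_E = 0 ⇒ q_D = 31 − 0.25q_E.
Similarly q_E = 32.5 − 0.25q_D.
Solving the two reaction functions simultaneously: (1 − (−0.25)(−0.25))q_D = 31 − 0.25·32.5, so 0.9375q_D = 22.875 and q_D = 24.4.
Then q_E = 32.5 − 0.25·24.4 = 26.4.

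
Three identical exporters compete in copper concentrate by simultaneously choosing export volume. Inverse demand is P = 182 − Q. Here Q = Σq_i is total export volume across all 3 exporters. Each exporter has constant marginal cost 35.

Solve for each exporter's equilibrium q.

A representative exporter's profit is π_i = q_i(182 − Q) − 35q_i, with Q = q_i + Σ_{j≠i} q_j.
First-order condition: 147 − 2q_i − Σ_{j≠i} q_j = 0.
Imposing symmetry (q_j = q for all j) turns Σ_{j≠i} q_j into 2q, so 147 = 4q and q = 36.75.

36.75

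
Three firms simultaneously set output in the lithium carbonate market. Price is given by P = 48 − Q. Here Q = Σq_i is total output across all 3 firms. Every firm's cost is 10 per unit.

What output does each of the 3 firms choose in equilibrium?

A representative firm's profit is π_i = q_i(48 − Q) − 10q_i, with Q = q_i + Σ_{j≠i} q_j.
First-order condition: 38 − 2q_i − Σ_{j≠i} q_j = 0.
In a symmetric equilibrium every firm chooses the same q, so Σ_{j≠i} q_j = 2q. The condition becomes 38 − 4q = 0, giving q = 38/4 = 9.5.

9.5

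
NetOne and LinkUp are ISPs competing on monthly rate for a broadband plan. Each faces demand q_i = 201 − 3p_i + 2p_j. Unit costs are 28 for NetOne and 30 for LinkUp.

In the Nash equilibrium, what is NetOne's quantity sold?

130.875

NetOne's profit: π = (p_{NetOne} − 28)(201 − 3p_{NetOne} + 2p_{LinkUp}).
∂π/∂p_{NetOne} = 285 − 6p_{NetOne} + 2p_{LinkUp} = 0 ⇒ p_{NetOne} = 47.5 + (1/3)p_{LinkUp}.
Similarly p_{LinkUp} = 48.5 + (1/3)p_{NetOne}.
Solving the two reaction functions simultaneously: (1 − (1/3)(1/3))p_{NetOne} = 47.5 + (1/3)·48.5, so (8/9)p_{NetOne} = 191/3 and p_{NetOne} = 71.625.
Then p_{LinkUp} = 48.5 + (1/3)·71.625 = 72.375.
q_{NetOne} = 201 − 3·71.625 + 2·72.375 = 130.875.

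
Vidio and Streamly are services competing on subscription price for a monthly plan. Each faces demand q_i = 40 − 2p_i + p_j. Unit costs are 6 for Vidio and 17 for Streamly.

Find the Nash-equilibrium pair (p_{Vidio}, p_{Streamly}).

Vidio's profit: π = (p_{Vidio} − 6)(40 − 2p_{Vidio} + p_{Streamly}).
∂π/∂p_{Vidio} = 52 − 4p_{Vidio} + p_{Streamly} = 0 ⇒ p_{Vidio} = 13 + 0.25p_{Streamly}.
Similarly p_{Streamly} = 18.5 + 0.25p_{Vidio}.
Solving the two reaction functions simultaneously: (1 − (0.25)(0.25))p_{Vidio} = 13 + 0.25·18.5, so 0.9375p_{Vidio} = 17.625 and p_{Vidio} = 18.8.
Then p_{Streamly} = 18.5 + 0.25·18.8 = 23.2.

18.8, 23.2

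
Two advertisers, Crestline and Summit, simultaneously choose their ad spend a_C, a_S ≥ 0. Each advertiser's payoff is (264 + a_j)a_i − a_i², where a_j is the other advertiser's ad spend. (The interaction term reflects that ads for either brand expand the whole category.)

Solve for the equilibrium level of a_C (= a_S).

264

Crestline's payoff is (264 + a_S)a_C − a_C².
∂π/∂a_C = 264 + a_S − 2a_C = 0, so a_C = 132 + 0.5a_S.
Setting a_C = a_S in the reaction function: a_C = 132 + 0.5a_C, so a_C = 132 / 0.5 = 264.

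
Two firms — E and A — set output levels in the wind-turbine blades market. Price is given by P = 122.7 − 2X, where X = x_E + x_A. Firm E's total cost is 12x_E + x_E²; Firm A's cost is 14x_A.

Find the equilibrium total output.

32.81

Firm E's profit: π = x_E(122.7 − 2(x_E + x_A)) − 12x_E − x_E².
∂π/∂x_E = 110.7 − 6x_E − 2x_A = 0, so x_E = 18.45 − (1/3)x_A.
For A: ∂π/∂x_A = 108.7 − 4x_A − 2x_E = 0 ⇒ x_A = 27.175 − 0.5x_E.
Substituting the second reaction function into the first: x_E = 18.45 − (1/3)(27.175 − 0.5x_E), which gives (5/6)x_E = 1127/120 ⇒ x_E = 11.27.
Then x_A = 27.175 − 0.5·11.27 = 21.54.
Total output: 11.27 + 21.54 = 32.81.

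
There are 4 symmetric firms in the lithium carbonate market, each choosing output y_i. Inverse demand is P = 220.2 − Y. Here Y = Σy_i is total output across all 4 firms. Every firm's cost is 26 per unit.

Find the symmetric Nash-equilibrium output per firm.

38.84

A representative firm's profit is π_i = y_i(220.2 − Y) − 26y_i, with Y = y_i + Σ_{j≠i} y_j.
First-order condition: 194.2 − 2y_i − Σ_{j≠i} y_j = 0.
With identical firms, set every y_j = y: then 194.2 − 2y − 3y = 0, i.e. y = 194.2/5 = 38.84.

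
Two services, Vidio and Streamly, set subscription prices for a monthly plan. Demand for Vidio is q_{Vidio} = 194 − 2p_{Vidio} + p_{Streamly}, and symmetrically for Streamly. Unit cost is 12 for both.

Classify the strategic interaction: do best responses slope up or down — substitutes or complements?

strategic complements

Vidio's profit: π = (p_{Vidio} − 12)(194 − 2p_{Vidio} + p_{Streamly}).
∂π/∂p_{Vidio} = 218 − 4p_{Vidio} + p_{Streamly} = 0 ⇒ p_{Vidio} = 54.5 + 0.25p_{Streamly}.
The best-response slope dp_{Vidio}/dp_{Streamly} = 0.25 > 0: the reaction function is upward-sloping, so the choices are strategic complements.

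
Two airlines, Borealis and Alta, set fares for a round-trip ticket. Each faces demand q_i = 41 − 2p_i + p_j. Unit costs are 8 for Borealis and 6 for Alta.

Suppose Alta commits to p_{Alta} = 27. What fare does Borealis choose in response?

Borealis's profit: π = (p_{Borealis} − 8)(41 − 2p_{Borealis} + p_{Alta}).
∂π/∂p_{Borealis} = 57 − 4p_{Borealis} + p_{Alta} = 0 ⇒ p_{Borealis} = 14.25 + 0.25p_{Alta}.
At p_{Alta} = 27: p_{Borealis} = 14.25 + 0.25·27 = 21.

21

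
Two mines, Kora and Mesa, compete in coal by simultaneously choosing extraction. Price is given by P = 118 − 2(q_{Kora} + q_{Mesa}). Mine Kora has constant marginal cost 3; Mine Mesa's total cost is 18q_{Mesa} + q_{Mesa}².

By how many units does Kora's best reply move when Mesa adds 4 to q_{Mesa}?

-2

Mine Kora's profit: π = q_{Kora}(118 − 2(q_{Kora} + q_{Mesa})) − 3q_{Kora}.
∂π/∂q_{Kora} = 115 − 4q_{Kora} − 2q_{Mesa} = 0, so q_{Kora} = 28.75 − 0.5q_{Mesa}.
The reaction-function slope is −0.5, so a 4-unit rise in q_{Mesa} moves q_{Kora} by −0.5 × 4 = −2. Kora's best response falls — the actions are strategic substitutes.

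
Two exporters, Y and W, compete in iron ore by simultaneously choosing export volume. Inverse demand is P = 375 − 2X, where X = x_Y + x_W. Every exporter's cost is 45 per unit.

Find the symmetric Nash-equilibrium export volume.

55

Exporter Y's profit: π = x_Y(375 − 2(x_Y + x_W)) − 45x_Y.
∂π/∂x_Y = 330 − 4x_Y − 2x_W = 0, so x_Y = 82.5 − 0.5x_W.
Setting x_Y = x_W in the reaction function: x_Y = 82.5 − 0.5x_Y, so x_Y = 82.5 / 1.5 = 55.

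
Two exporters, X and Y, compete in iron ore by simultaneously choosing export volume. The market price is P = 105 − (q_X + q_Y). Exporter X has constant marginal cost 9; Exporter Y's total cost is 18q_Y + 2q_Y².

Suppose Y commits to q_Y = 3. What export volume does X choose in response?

Exporter X's profit: π = q_X(105 − (q_X + q_Y)) − 9q_X.
∂π/∂q_X = 96 − 2q_X − q_Y = 0, so q_X = 48 − 0.5q_Y.
At q_Y = 3: q_X = 48 − 0.5·3 = 46.5.

46.5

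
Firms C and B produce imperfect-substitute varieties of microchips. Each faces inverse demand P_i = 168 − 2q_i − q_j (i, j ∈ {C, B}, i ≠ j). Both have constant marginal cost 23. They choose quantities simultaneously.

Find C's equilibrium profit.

Firm C's profit: π = q_C(168 − 2q_C − q_B) − 23q_C.
∂π/∂q_C = 145 − 4q_C − q_B = 0 ⇒ q_C = 36.25 − 0.25q_B.
By symmetry q_B = q_C; substituting into the reaction function, 1.25q_C = 36.25 and q_C = 29.
P_C = 168 − 2·29 − 29 = 81.
Profit = (81 − 23)·29 = 1682.

1682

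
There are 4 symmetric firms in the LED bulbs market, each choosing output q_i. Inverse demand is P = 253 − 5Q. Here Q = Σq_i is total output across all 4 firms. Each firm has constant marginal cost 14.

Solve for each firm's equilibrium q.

A representative firm's profit is π_i = q_i(253 − 5Q) − 14q_i, with Q = q_i + Σ_{j≠i} q_j.
First-order condition: 239 − 10q_i − 5Σ_{j≠i} q_j = 0.
Imposing symmetry (q_j = q for all j) turns Σ_{j≠i} q_j into 3q, so 239 = 25q and q = 9.56.

9.56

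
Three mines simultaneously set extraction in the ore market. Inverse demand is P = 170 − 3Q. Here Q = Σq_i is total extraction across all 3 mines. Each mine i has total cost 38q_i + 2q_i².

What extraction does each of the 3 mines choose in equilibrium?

A representative mine's profit is π_i = q_i(170 − 3Q) − 38q_i − 2q_i², with Q = q_i + Σ_{j≠i} q_j.
First-order condition: 132 − 10q_i − 3Σ_{j≠i} q_j = 0.
Imposing symmetry (q_j = q for all j) turns Σ_{j≠i} q_j into 2q, so 132 = 16q and q = 8.25.

8.25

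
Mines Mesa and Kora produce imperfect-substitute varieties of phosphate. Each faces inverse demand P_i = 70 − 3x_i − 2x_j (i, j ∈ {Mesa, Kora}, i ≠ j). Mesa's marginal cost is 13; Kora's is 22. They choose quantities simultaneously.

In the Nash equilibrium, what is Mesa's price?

Mine Mesa's profit: π = x_{Mesa}(70 − 3x_{Mesa} − 2x_{Kora}) − 13x_{Mesa}.
∂π/∂x_{Mesa} = 57 − 6x_{Mesa} − 2x_{Kora} = 0 ⇒ x_{Mesa} = 9.5 − (1/3)x_{Kora}.
Similarly x_{Kora} = 8 − (1/3)x_{Mesa}.
Plugging x_{Kora} into Mesa's best response: x_{Mesa} = 9.5 − (1/3)(8 − (1/3)x_{Mesa}) ⇒ (8/9)x_{Mesa} = 41/6, so x_{Mesa} = 7.6875.
Then x_{Kora} = 8 − (1/3)·7.6875 = 5.4375.
P_{Mesa} = 70 − 3·7.6875 − 2·5.4375 = 36.0625.

36.0625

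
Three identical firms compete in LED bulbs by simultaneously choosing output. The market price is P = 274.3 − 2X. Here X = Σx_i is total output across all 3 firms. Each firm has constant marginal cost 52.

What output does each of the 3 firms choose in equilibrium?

A representative firm's profit is π_i = x_i(274.3 − 2X) − 52x_i, with X = x_i + Σ_{j≠i} x_j.
First-order condition: 222.3 − 4x_i − 2Σ_{j≠i} x_j = 0.
Imposing symmetry (x_j = x for all j) turns Σ_{j≠i} x_j into 2x, so 222.3 = 8x and x = 27.7875.

27.7875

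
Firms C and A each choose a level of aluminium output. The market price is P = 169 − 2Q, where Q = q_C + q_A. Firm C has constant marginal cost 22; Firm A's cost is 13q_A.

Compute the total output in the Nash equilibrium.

50.5

Firm C's profit: π = q_C(169 − 2(q_C + q_A)) − 22q_C.
∂π/∂q_C = 147 − 4q_C − 2q_A = 0, so q_C = 36.75 − 0.5q_A.
By the same steps for A: q_A = 39 − 0.5q_C.
Solving the two reaction functions simultaneously: (1 − (−0.5)(−0.5))q_C = 36.75 − 0.5·39, so 0.75q_C = 17.25 and q_C = 23.
Then q_A = 39 − 0.5·23 = 27.5.
Total output: 23 + 27.5 = 50.5.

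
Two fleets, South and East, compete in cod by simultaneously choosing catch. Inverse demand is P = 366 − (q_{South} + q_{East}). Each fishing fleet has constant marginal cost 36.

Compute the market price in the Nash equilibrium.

146

Fishing fleet South's profit: π = q_{South}(366 − (q_{South} + q_{East})) − 36q_{South}.
∂π/∂q_{South} = 330 − 2q_{South} − q_{East} = 0, so q_{South} = 165 − 0.5q_{East}.
By symmetry q_{East} = q_{South}; substituting into the reaction function, 1.5q_{South} = 165 and q_{South} = 110.
Equilibrium price: P = 366 − 220 = 146.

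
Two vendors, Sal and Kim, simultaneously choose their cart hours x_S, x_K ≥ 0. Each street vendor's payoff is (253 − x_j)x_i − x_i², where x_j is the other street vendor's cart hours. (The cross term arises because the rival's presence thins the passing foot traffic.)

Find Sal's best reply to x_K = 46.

Sal's payoff is (253 − x_K)x_S − x_S².
∂π/∂x_S = 253 − x_K − 2x_S = 0, so x_S = 126.5 − 0.5x_K.
At x_K = 46: x_S = 126.5 − 0.5·46 = 103.5.

103.5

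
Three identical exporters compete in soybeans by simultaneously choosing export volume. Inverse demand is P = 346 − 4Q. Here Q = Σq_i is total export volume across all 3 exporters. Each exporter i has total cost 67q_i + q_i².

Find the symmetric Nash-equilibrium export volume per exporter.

15.5

A representative exporter's profit is π_i = q_i(346 − 4Q) − 67q_i − q_i², with Q = q_i + Σ_{j≠i} q_j.
First-order condition: 279 − 10q_i − 4Σ_{j≠i} q_j = 0.
Imposing symmetry (q_j = q for all j) turns Σ_{j≠i} q_j into 2q, so 279 = 18q and q = 15.5.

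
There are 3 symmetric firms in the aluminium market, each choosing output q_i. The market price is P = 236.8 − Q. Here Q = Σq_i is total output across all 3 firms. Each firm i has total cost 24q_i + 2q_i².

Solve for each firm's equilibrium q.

A representative firm's profit is π_i = q_i(236.8 − Q) − 24q_i − 2q_i², with Q = q_i + Σ_{j≠i} q_j.
First-order condition: 212.8 − 6q_i − Σ_{j≠i} q_j = 0.
In a symmetric equilibrium every firm chooses the same q, so Σ_{j≠i} q_j = 2q. The condition becomes 212.8 − 8q = 0, giving q = 212.8/8 = 26.6.

26.6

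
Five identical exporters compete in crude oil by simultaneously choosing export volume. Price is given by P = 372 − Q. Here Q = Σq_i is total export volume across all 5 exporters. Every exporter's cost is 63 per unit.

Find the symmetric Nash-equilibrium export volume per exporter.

51.5

A representative exporter's profit is π_i = q_i(372 − Q) − 63q_i, with Q = q_i + Σ_{j≠i} q_j.
First-order condition: 309 − 2q_i − Σ_{j≠i} q_j = 0.
In a symmetric equilibrium every exporter chooses the same q, so Σ_{j≠i} q_j = 4q. The condition becomes 309 − 6q = 0, giving q = 309/6 = 51.5.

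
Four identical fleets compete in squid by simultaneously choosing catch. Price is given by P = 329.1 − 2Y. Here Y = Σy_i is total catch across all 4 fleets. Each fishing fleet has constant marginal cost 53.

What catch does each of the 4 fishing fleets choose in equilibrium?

27.61

A representative fishing fleet's profit is π_i = y_i(329.1 − 2Y) − 53y_i, with Y = y_i + Σ_{j≠i} y_j.
First-order condition: 276.1 − 4y_i − 2Σ_{j≠i} y_j = 0.
In a symmetric equilibrium every fishing fleet chooses the same y, so Σ_{j≠i} y_j = 3y. The condition becomes 276.1 − 10y = 0, giving y = 276.1/10 = 27.61.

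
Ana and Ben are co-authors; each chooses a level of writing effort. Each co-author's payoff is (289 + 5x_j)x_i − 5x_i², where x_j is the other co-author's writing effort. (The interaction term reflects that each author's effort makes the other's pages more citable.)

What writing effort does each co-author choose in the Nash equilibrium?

Ana's payoff is (289 + 5x_B)x_A − 5x_A².
∂π/∂x_A = 289 + 5x_B − 10x_A = 0, so x_A = 28.9 + 0.5x_B.
By symmetry x_B = x_A; substituting into the reaction function, 0.5x_A = 28.9 and x_A = 57.8.

57.8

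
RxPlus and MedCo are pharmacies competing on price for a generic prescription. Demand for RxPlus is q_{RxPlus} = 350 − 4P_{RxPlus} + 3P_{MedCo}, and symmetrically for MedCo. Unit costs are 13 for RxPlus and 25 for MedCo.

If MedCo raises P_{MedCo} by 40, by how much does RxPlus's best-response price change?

15

RxPlus's profit: π = (P_{RxPlus} − 13)(350 − 4P_{RxPlus} + 3P_{MedCo}).
∂π/∂P_{RxPlus} = 402 − 8P_{RxPlus} + 3P_{MedCo} = 0 ⇒ P_{RxPlus} = 50.25 + 0.375P_{MedCo}.
The reaction-function slope is 0.375, so a 40-unit rise in P_{MedCo} moves P_{RxPlus} by 0.375 × 40 = 15. RxPlus's best response rises — the actions are strategic complements.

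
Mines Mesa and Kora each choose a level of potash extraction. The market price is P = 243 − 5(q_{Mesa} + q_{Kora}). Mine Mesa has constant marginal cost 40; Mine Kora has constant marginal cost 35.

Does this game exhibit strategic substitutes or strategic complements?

Mine Mesa's profit: π = q_{Mesa}(243 − 5(q_{Mesa} + q_{Kora})) − 40q_{Mesa}.
∂π/∂q_{Mesa} = 203 − 10q_{Mesa} − 5q_{Kora} = 0, so q_{Mesa} = 20.3 − 0.5q_{Kora}.
The best-response slope dq_{Mesa}/dq_{Kora} = −0.5 < 0: the reaction function is downward-sloping, so the choices are strategic substitutes.

strategic substitutes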